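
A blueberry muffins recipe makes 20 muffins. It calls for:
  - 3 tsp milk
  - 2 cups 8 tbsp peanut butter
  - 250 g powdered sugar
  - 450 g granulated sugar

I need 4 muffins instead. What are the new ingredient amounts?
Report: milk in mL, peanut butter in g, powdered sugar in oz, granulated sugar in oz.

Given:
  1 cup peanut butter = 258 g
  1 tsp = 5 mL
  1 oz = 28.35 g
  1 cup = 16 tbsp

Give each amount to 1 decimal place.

Scaling factor: 4/20 = 1/5 = 0.2.
milk: 3 tsp × 1/5 × 5 mL/tsp = 3.0 mL
peanut butter: (2 cup + 8 tbsp = 2.5 cup) × 1/5 × 258 g/cup = 129.0 g
powdered sugar: 250 g × 1/5 ÷ 28.35 g/oz ≈ 1.8 oz
granulated sugar: 450 g × 1/5 ÷ 28.35 g/oz ≈ 3.2 oz

milk: 3.0 mL; peanut butter: 129.0 g; powdered sugar: 1.8 oz; granulated sugar: 3.2 oz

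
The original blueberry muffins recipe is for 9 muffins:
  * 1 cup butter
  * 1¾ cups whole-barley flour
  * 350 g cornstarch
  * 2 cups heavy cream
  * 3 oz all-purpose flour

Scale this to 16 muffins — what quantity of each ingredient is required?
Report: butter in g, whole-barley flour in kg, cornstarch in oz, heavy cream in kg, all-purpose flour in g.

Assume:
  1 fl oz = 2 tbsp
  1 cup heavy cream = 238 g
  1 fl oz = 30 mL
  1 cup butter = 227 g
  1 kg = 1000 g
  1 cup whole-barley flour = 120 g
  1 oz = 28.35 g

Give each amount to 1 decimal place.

Scaling factor: 16/9.
butter: 1 cup × 16/9 × 227 g/cup ≈ 403.6 g
whole-barley flour: 1.75 cup × 16/9 × 120 g/cup ÷ 1000 g/kg ≈ 0.4 kg
cornstarch: 350 g × 16/9 ÷ 28.35 g/oz ≈ 21.9 oz
heavy cream: 2 cup × 16/9 × 238 g/cup ÷ 1000 g/kg ≈ 0.8 kg
all-purpose flour: 3 oz × 16/9 × 28.35 g/oz = 151.2 g

butter: 403.6 g; whole-barley flour: 0.4 kg; cornstarch: 21.9 oz; heavy cream: 0.8 kg; all-purpose flour: 151.2 g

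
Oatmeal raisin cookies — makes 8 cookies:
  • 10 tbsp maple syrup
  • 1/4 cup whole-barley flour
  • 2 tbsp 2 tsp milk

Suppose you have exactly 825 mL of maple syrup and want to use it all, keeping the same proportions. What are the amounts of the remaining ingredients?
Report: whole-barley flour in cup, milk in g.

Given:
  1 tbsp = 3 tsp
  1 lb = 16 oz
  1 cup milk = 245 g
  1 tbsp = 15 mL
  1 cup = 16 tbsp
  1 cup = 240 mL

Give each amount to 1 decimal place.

whole-barley flour: 1.4 cup; milk: 224.6 g

The original recipe has 150 mL of maple syrup, so the scaling factor is 825 ÷ 150 = 11/2 = 5.5.
whole-barley flour: 0.25 cup × 11/2 ≈ 1.4 cup
milk: (2 tbsp + 2 tsp = 8/3 tbsp) × 11/2 ÷ 16 tbsp/cup × 245 g/cup ≈ 224.6 g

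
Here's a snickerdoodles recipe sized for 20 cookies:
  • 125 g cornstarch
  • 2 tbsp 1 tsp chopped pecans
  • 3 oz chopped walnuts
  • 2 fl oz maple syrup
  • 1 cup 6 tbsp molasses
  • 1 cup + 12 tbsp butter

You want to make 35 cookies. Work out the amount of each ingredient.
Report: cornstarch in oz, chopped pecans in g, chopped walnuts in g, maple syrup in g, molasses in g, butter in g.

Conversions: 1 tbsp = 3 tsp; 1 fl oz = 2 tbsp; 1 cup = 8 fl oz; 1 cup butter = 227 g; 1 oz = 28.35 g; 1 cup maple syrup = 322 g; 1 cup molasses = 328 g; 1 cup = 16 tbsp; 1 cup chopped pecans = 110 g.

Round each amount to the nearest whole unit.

cornstarch: 8 oz; chopped pecans: 28 g; chopped walnuts: 149 g; maple syrup: 141 g; molasses: 789 g; butter: 695 g

Scaling factor: 35/20 = 7/4 = 1.75.
cornstarch: 125 g × 7/4 ÷ 28.35 g/oz ≈ 8 oz
chopped pecans: (2 tbsp + 1 tsp = 7/3 tbsp) × 7/4 ÷ 16 tbsp/cup × 110 g/cup ≈ 28 g
chopped walnuts: 3 oz × 7/4 × 28.35 g/oz ≈ 149 g
maple syrup: 2 fl oz × 7/4 ÷ 8 fl oz/cup × 322 g/cup ≈ 141 g
molasses: (1 cup + 6 tbsp = 1.375 cup) × 7/4 × 328 g/cup ≈ 789 g
butter: (1 cup + 12 tbsp = 1.75 cup) × 7/4 × 227 g/cup ≈ 695 g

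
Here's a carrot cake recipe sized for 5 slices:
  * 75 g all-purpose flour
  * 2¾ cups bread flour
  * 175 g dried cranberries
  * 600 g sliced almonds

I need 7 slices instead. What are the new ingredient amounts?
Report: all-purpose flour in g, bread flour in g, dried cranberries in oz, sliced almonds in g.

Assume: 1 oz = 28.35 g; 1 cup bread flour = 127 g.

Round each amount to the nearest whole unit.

all-purpose flour: 105 g; bread flour: 489 g; dried cranberries: 9 oz; sliced almonds: 840 g

Scaling factor: 7/5 = 1.4.
all-purpose flour: 75 g × 7/5 = 105 g
bread flour: 2.75 cup × 7/5 × 127 g/cup ≈ 489 g
dried cranberries: 175 g × 7/5 ÷ 28.35 g/oz ≈ 9 oz
sliced almonds: 600 g × 7/5 = 840 g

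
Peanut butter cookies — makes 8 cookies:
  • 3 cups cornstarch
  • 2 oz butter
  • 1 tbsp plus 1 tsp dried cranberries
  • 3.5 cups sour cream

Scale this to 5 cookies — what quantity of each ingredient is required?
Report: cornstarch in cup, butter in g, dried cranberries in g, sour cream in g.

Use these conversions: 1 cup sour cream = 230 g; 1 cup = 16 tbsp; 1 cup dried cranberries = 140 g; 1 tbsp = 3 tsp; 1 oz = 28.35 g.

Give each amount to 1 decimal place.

cornstarch: 1.9 cup; butter: 35.4 g; dried cranberries: 7.3 g; sour cream: 503.1 g

Scaling factor: 5/8 = 0.625.
cornstarch: 3 cup × 5/8 ≈ 1.9 cup
butter: 2 oz × 5/8 × 28.35 g/oz ≈ 35.4 g
dried cranberries: (1 tbsp + 1 tsp = 4/3 tbsp) × 5/8 ÷ 16 tbsp/cup × 140 g/cup ≈ 7.3 g
sour cream: 3.5 cup × 5/8 × 230 g/cup ≈ 503.1 g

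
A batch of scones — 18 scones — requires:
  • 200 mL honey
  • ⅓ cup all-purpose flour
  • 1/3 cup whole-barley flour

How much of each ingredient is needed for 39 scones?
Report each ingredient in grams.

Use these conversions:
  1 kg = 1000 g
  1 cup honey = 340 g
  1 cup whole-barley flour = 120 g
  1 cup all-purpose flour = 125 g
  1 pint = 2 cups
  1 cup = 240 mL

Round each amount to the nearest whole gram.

Scaling factor: 39/18 = 13/6.
honey: 200 mL × 13/6 ÷ 240 mL/cup × 340 g/cup ≈ 614 g
all-purpose flour: 1/3 cup × 13/6 × 125 g/cup ≈ 90 g
whole-barley flour: 1/3 cup × 13/6 × 120 g/cup ≈ 87 g

honey: 614 g; all-purpose flour: 90 g; whole-barley flour: 87 g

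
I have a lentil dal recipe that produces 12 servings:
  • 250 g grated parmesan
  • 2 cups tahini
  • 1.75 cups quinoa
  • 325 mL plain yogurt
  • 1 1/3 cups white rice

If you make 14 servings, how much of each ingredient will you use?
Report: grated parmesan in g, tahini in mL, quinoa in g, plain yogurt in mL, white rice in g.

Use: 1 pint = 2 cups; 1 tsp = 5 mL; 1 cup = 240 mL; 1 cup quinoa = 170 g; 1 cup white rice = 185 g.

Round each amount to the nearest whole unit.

grated parmesan: 292 g; tahini: 560 mL; quinoa: 347 g; plain yogurt: 379 mL; white rice: 288 g

Scaling factor: 14/12 = 7/6.
grated parmesan: 250 g × 7/6 ≈ 292 g
tahini: 2 cup × 7/6 × 240 mL/cup = 560 mL
quinoa: 1.75 cup × 7/6 × 170 g/cup ≈ 347 g
plain yogurt: 325 mL × 7/6 ≈ 379 mL
white rice: 4/3 cup × 7/6 × 185 g/cup ≈ 288 g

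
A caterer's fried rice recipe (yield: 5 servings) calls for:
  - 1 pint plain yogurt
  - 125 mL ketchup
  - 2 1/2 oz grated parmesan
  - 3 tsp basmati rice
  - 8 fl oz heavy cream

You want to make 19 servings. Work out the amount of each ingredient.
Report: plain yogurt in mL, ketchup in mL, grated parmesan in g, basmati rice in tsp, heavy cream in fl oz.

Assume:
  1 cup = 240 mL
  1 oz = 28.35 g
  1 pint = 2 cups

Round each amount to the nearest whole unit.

plain yogurt: 1824 mL; ketchup: 475 mL; grated parmesan: 269 g; basmati rice: 11 tsp; heavy cream: 30 fl oz

Scaling factor: 19/5 = 3.8.
plain yogurt: 1 pint × 19/5 × 2 cup/pint × 240 mL/cup = 1824 mL
ketchup: 125 mL × 19/5 = 475 mL
grated parmesan: 2.5 oz × 19/5 × 28.35 g/oz ≈ 269 g
basmati rice: 3 tsp × 19/5 ≈ 11 tsp
heavy cream: 8 fl oz × 19/5 ≈ 30 fl oz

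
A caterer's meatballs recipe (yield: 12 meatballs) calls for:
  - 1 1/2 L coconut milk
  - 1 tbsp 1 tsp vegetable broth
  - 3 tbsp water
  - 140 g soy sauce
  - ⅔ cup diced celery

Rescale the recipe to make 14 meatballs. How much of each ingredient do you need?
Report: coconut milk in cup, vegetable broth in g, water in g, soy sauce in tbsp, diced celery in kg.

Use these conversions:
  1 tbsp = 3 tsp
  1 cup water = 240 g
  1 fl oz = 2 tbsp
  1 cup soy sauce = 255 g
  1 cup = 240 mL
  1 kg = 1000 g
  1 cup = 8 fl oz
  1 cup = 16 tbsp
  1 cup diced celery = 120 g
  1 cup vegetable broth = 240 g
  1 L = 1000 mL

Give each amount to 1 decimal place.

Scaling factor: 14/12 = 7/6.
coconut milk: 1.5 L × 7/6 × 1000 mL/L ÷ 240 mL/cup ≈ 7.3 cup
vegetable broth: (1 tbsp + 1 tsp = 4/3 tbsp) × 7/6 ÷ 16 tbsp/cup × 240 g/cup ≈ 23.3 g
water: 3 tbsp × 7/6 ÷ 16 tbsp/cup × 240 g/cup = 52.5 g
soy sauce: 140 g × 7/6 ÷ 255 g/cup × 16 tbsp/cup ≈ 10.2 tbsp
diced celery: 2/3 cup × 7/6 × 120 g/cup ÷ 1000 g/kg ≈ 0.1 kg

coconut milk: 7.3 cup; vegetable broth: 23.3 g; water: 52.5 g; soy sauce: 10.2 tbsp; diced celery: 0.1 kg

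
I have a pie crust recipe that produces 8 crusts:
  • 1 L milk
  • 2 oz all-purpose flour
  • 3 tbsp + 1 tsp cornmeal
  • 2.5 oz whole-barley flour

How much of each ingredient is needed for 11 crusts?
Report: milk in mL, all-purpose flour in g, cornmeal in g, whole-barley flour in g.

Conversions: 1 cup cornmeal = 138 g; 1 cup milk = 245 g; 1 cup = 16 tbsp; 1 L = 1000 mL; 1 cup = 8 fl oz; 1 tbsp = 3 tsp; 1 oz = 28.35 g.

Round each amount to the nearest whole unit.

milk: 1375 mL; all-purpose flour: 78 g; cornmeal: 40 g; whole-barley flour: 97 g

Scaling factor: 11/8 = 1.375.
milk: 1 L × 11/8 × 1000 mL/L = 1375 mL
all-purpose flour: 2 oz × 11/8 × 28.35 g/oz ≈ 78 g
cornmeal: (3 tbsp + 1 tsp = 10/3 tbsp) × 11/8 ÷ 16 tbsp/cup × 138 g/cup ≈ 40 g
whole-barley flour: 2.5 oz × 11/8 × 28.35 g/oz ≈ 97 g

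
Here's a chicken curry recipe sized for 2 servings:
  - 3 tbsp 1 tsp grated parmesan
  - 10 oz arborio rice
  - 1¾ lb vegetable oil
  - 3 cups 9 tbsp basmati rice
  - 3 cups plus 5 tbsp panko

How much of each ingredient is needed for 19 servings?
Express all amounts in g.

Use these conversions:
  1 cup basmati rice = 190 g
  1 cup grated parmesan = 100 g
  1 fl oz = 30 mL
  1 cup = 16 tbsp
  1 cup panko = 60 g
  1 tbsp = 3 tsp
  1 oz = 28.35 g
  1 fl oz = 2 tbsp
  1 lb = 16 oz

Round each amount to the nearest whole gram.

grated parmesan: 198 g; arborio rice: 2693 g; vegetable oil: 7541 g; basmati rice: 6430 g; panko: 1888 g

Scaling factor: 19/2 = 9.5.
grated parmesan: (3 tbsp + 1 tsp = 10/3 tbsp) × 19/2 ÷ 16 tbsp/cup × 100 g/cup ≈ 198 g
arborio rice: 10 oz × 19/2 × 28.35 g/oz ≈ 2693 g
vegetable oil: 1.75 lb × 19/2 × 16 oz/lb × 28.35 g/oz ≈ 7541 g
basmati rice: (3 cup + 9 tbsp = 3.5625 cup) × 19/2 × 190 g/cup ≈ 6430 g
panko: (3 cup + 5 tbsp = 3.3125 cup) × 19/2 × 60 g/cup ≈ 1888 g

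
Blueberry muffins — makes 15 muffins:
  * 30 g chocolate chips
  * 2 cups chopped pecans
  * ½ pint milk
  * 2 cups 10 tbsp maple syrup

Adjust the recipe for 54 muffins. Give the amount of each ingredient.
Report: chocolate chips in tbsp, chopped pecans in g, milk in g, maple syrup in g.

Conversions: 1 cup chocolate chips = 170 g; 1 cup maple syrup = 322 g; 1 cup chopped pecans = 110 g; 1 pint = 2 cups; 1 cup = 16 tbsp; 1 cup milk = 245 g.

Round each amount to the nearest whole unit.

chocolate chips: 10 tbsp; chopped pecans: 792 g; milk: 882 g; maple syrup: 3043 g

Scaling factor: 54/15 = 18/5 = 3.6.
chocolate chips: 30 g × 18/5 ÷ 170 g/cup × 16 tbsp/cup ≈ 10 tbsp
chopped pecans: 2 cup × 18/5 × 110 g/cup = 792 g
milk: 0.5 pint × 18/5 × 2 cup/pint × 245 g/cup = 882 g
maple syrup: (2 cup + 10 tbsp = 2.625 cup) × 18/5 × 322 g/cup ≈ 3043 g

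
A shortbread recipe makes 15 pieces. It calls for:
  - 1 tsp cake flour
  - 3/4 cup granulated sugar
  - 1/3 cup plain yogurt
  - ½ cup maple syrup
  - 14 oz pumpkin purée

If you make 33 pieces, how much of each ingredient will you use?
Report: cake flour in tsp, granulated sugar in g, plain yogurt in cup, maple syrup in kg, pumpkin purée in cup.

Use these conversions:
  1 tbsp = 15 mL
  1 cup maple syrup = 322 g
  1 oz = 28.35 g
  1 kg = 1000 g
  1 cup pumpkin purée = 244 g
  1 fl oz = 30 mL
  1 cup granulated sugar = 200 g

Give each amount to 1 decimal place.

Scaling factor: 33/15 = 11/5 = 2.2.
cake flour: 1 tsp × 11/5 = 2.2 tsp
granulated sugar: 0.75 cup × 11/5 × 200 g/cup = 330.0 g
plain yogurt: 1/3 cup × 11/5 ≈ 0.7 cup
maple syrup: 0.5 cup × 11/5 × 322 g/cup ÷ 1000 g/kg ≈ 0.4 kg
pumpkin purée: 14 oz × 11/5 × 28.35 g/oz ÷ 244 g/cup ≈ 3.6 cup

cake flour: 2.2 tsp; granulated sugar: 330.0 g; plain yogurt: 0.7 cup; maple syrup: 0.4 kg; pumpkin purée: 3.6 cup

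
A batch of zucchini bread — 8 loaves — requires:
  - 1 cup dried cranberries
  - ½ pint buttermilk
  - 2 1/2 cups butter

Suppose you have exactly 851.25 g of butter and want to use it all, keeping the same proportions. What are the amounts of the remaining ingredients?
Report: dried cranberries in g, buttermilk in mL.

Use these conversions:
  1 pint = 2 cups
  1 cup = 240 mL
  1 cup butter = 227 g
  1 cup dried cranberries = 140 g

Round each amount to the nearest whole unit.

dried cranberries: 210 g; buttermilk: 360 mL

The original recipe has 567.5 g of butter, so the scaling factor is 851.25 ÷ 567.5 = 3/2 = 1.5.
dried cranberries: 1 cup × 3/2 × 140 g/cup = 210 g
buttermilk: 0.5 pint × 3/2 × 2 cup/pint × 240 mL/cup = 360 mL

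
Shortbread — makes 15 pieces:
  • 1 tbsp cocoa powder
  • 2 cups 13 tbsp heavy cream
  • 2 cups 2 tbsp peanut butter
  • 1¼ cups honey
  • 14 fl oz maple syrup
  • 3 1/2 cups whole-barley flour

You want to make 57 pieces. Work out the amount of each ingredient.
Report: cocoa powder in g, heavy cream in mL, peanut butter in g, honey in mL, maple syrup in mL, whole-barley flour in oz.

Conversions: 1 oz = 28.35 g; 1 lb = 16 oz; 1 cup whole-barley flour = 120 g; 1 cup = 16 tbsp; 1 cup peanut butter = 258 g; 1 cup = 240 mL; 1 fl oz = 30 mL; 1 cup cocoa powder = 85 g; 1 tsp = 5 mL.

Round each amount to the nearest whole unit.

Scaling factor: 57/15 = 19/5 = 3.8.
cocoa powder: 1 tbsp × 19/5 ÷ 16 tbsp/cup × 85 g/cup ≈ 20 g
heavy cream: (2 cup + 13 tbsp = 2.8125 cup) × 19/5 × 240 mL/cup = 2565 mL
peanut butter: (2 cup + 2 tbsp = 2.125 cup) × 19/5 × 258 g/cup ≈ 2083 g
honey: 1.25 cup × 19/5 × 240 mL/cup = 1140 mL
maple syrup: 14 fl oz × 19/5 × 30 mL/fl oz = 1596 mL
whole-barley flour: 3.5 cup × 19/5 × 120 g/cup ÷ 28.35 g/oz ≈ 56 oz

cocoa powder: 20 g; heavy cream: 2565 mL; peanut butter: 2083 g; honey: 1140 mL; maple syrup: 1596 mL; whole-barley flour: 56 oz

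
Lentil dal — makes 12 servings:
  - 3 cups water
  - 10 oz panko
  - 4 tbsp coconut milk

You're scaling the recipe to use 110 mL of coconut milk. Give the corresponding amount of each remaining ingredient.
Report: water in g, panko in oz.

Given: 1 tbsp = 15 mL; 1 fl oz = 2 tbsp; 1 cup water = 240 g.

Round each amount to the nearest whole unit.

water: 1320 g; panko: 18 oz

The original recipe has 60 mL of coconut milk, so the scaling factor is 110 ÷ 60 = 11/6.
water: 3 cup × 11/6 × 240 g/cup = 1320 g
panko: 10 oz × 11/6 ≈ 18 oz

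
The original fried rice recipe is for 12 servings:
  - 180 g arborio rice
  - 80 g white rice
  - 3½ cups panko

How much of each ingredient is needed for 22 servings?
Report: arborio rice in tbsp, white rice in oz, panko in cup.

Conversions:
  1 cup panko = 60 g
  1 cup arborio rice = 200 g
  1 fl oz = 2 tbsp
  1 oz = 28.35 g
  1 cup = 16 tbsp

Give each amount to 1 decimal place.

arborio rice: 26.4 tbsp; white rice: 5.2 oz; panko: 6.4 cup

Scaling factor: 22/12 = 11/6.
arborio rice: 180 g × 11/6 ÷ 200 g/cup × 16 tbsp/cup = 26.4 tbsp
white rice: 80 g × 11/6 ÷ 28.35 g/oz ≈ 5.2 oz
panko: 3.5 cup × 11/6 ≈ 6.4 cup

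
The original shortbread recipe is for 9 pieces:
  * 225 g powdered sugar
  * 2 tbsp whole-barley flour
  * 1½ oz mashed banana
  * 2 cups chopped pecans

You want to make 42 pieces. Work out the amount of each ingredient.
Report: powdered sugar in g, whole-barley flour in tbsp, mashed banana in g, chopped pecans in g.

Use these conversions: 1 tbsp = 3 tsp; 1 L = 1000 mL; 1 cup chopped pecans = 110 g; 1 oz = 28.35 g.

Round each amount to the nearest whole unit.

powdered sugar: 1050 g; whole-barley flour: 9 tbsp; mashed banana: 198 g; chopped pecans: 1027 g

Scaling factor: 42/9 = 14/3.
powdered sugar: 225 g × 14/3 = 1050 g
whole-barley flour: 2 tbsp × 14/3 ≈ 9 tbsp
mashed banana: 1.5 oz × 14/3 × 28.35 g/oz ≈ 198 g
chopped pecans: 2 cup × 14/3 × 110 g/cup ≈ 1027 g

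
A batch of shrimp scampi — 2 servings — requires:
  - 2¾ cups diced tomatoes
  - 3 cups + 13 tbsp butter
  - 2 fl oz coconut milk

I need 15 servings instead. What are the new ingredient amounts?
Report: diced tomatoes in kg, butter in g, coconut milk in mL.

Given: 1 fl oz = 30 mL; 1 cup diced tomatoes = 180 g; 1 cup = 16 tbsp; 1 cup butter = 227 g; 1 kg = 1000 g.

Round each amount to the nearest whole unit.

Scaling factor: 15/2 = 7.5.
diced tomatoes: 2.75 cup × 15/2 × 180 g/cup ÷ 1000 g/kg ≈ 4 kg
butter: (3 cup + 13 tbsp = 3.8125 cup) × 15/2 × 227 g/cup ≈ 6491 g
coconut milk: 2 fl oz × 15/2 × 30 mL/fl oz = 450 mL

diced tomatoes: 4 kg; butter: 6491 g; coconut milk: 450 mL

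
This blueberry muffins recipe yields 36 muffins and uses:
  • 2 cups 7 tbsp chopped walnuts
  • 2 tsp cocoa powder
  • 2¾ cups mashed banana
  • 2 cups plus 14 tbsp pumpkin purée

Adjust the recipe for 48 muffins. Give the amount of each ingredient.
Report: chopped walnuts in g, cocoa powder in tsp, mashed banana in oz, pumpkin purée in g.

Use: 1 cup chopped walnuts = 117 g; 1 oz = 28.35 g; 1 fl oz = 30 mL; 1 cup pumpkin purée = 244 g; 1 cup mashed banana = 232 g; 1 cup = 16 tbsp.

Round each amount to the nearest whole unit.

Scaling factor: 48/36 = 4/3.
chopped walnuts: (2 cup + 7 tbsp = 2.4375 cup) × 4/3 × 117 g/cup ≈ 380 g
cocoa powder: 2 tsp × 4/3 ≈ 3 tsp
mashed banana: 2.75 cup × 4/3 × 232 g/cup ÷ 28.35 g/oz ≈ 30 oz
pumpkin purée: (2 cup + 14 tbsp = 2.875 cup) × 4/3 × 244 g/cup ≈ 935 g

chopped walnuts: 380 g; cocoa powder: 3 tsp; mashed banana: 30 oz; pumpkin purée: 935 g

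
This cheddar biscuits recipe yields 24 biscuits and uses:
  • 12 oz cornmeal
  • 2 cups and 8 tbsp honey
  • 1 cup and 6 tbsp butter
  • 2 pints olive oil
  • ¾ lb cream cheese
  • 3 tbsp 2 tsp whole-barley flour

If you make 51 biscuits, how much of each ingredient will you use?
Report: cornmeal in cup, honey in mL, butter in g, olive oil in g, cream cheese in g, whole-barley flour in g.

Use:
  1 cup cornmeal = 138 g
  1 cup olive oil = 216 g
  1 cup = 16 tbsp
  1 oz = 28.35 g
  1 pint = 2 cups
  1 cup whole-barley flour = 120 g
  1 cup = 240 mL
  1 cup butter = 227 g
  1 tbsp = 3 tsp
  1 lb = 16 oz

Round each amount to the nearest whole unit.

Scaling factor: 51/24 = 17/8 = 2.125.
cornmeal: 12 oz × 17/8 × 28.35 g/oz ÷ 138 g/cup ≈ 5 cup
honey: (2 cup + 8 tbsp = 2.5 cup) × 17/8 × 240 mL/cup = 1275 mL
butter: (1 cup + 6 tbsp = 1.375 cup) × 17/8 × 227 g/cup ≈ 663 g
olive oil: 2 pint × 17/8 × 2 cup/pint × 216 g/cup = 1836 g
cream cheese: 0.75 lb × 17/8 × 16 oz/lb × 28.35 g/oz ≈ 723 g
whole-barley flour: (3 tbsp + 2 tsp = 11/3 tbsp) × 17/8 ÷ 16 tbsp/cup × 120 g/cup ≈ 58 g

cornmeal: 5 cup; honey: 1275 mL; butter: 663 g; olive oil: 1836 g; cream cheese: 723 g; whole-barley flour: 58 g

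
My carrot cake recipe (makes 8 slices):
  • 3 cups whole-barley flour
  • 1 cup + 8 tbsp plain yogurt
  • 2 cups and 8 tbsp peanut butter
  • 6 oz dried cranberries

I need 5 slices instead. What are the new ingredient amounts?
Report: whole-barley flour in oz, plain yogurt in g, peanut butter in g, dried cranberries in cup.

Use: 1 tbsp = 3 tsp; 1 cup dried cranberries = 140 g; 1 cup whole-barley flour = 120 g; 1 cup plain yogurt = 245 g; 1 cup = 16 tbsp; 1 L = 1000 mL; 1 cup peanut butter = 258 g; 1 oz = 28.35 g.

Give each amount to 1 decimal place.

whole-barley flour: 7.9 oz; plain yogurt: 229.7 g; peanut butter: 403.1 g; dried cranberries: 0.8 cup

Scaling factor: 5/8 = 0.625.
whole-barley flour: 3 cup × 5/8 × 120 g/cup ÷ 28.35 g/oz ≈ 7.9 oz
plain yogurt: (1 cup + 8 tbsp = 1.5 cup) × 5/8 × 245 g/cup ≈ 229.7 g
peanut butter: (2 cup + 8 tbsp = 2.5 cup) × 5/8 × 258 g/cup ≈ 403.1 g
dried cranberries: 6 oz × 5/8 × 28.35 g/oz ÷ 140 g/cup ≈ 0.8 cup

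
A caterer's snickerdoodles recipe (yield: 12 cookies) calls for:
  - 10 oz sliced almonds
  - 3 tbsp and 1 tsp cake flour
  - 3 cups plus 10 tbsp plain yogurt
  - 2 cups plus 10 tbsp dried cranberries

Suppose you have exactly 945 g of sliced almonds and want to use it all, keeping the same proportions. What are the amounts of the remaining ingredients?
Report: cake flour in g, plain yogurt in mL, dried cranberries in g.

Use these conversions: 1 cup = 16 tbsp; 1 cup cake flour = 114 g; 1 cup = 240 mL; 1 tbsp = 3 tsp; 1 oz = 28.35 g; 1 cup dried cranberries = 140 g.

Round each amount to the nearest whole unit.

The original recipe has 283.5 g of sliced almonds, so the scaling factor is 945 ÷ 283.5 = 10/3.
cake flour: (3 tbsp + 1 tsp = 10/3 tbsp) × 10/3 ÷ 16 tbsp/cup × 114 g/cup ≈ 79 g
plain yogurt: (3 cup + 10 tbsp = 3.625 cup) × 10/3 × 240 mL/cup = 2900 mL
dried cranberries: (2 cup + 10 tbsp = 2.625 cup) × 10/3 × 140 g/cup = 1225 g

cake flour: 79 g; plain yogurt: 2900 mL; dried cranberries: 1225 g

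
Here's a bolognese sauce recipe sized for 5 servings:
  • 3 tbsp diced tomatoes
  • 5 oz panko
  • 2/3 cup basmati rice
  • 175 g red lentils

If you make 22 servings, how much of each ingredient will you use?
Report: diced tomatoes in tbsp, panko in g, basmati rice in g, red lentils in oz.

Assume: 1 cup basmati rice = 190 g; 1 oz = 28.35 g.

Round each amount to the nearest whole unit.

Scaling factor: 22/5 = 4.4.
diced tomatoes: 3 tbsp × 22/5 ≈ 13 tbsp
panko: 5 oz × 22/5 × 28.35 g/oz ≈ 624 g
basmati rice: 2/3 cup × 22/5 × 190 g/cup ≈ 557 g
red lentils: 175 g × 22/5 ÷ 28.35 g/oz ≈ 27 oz

diced tomatoes: 13 tbsp; panko: 624 g; basmati rice: 557 g; red lentils: 27 oz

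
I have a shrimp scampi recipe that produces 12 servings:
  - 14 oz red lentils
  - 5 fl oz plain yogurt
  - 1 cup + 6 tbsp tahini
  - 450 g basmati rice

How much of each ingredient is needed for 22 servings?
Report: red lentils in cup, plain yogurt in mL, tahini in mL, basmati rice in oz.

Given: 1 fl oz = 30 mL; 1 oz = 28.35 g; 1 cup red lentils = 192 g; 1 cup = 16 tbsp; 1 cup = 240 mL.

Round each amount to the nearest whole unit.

red lentils: 4 cup; plain yogurt: 275 mL; tahini: 605 mL; basmati rice: 29 oz

Scaling factor: 22/12 = 11/6.
red lentils: 14 oz × 11/6 × 28.35 g/oz ÷ 192 g/cup ≈ 4 cup
plain yogurt: 5 fl oz × 11/6 × 30 mL/fl oz = 275 mL
tahini: (1 cup + 6 tbsp = 1.375 cup) × 11/6 × 240 mL/cup = 605 mL
basmati rice: 450 g × 11/6 ÷ 28.35 g/oz ≈ 29 oz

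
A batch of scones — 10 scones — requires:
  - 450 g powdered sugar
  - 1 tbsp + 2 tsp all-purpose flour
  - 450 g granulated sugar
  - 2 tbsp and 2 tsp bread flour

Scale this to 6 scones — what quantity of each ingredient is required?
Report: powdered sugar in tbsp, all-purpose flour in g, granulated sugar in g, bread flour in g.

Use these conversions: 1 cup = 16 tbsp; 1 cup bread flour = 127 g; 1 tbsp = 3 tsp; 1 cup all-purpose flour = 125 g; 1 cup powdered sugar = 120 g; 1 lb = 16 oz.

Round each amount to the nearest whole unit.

Scaling factor: 6/10 = 3/5 = 0.6.
powdered sugar: 450 g × 3/5 ÷ 120 g/cup × 16 tbsp/cup = 36 tbsp
all-purpose flour: (1 tbsp + 2 tsp = 5/3 tbsp) × 3/5 ÷ 16 tbsp/cup × 125 g/cup ≈ 8 g
granulated sugar: 450 g × 3/5 = 270 g
bread flour: (2 tbsp + 2 tsp = 8/3 tbsp) × 3/5 ÷ 16 tbsp/cup × 127 g/cup ≈ 13 g

powdered sugar: 36 tbsp; all-purpose flour: 8 g; granulated sugar: 270 g; bread flour: 13 g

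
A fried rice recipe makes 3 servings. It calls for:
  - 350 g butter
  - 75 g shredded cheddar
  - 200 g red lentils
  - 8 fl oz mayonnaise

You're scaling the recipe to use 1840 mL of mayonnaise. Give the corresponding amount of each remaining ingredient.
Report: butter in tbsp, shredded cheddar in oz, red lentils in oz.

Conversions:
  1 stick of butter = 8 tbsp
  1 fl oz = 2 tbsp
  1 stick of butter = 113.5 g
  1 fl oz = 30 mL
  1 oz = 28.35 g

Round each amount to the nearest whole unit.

The original recipe has 240 mL of mayonnaise, so the scaling factor is 1840 ÷ 240 = 23/3.
butter: 350 g × 23/3 ÷ 113.5 g/stick × 8 tbsp/stick ≈ 189 tbsp
shredded cheddar: 75 g × 23/3 ÷ 28.35 g/oz ≈ 20 oz
red lentils: 200 g × 23/3 ÷ 28.35 g/oz ≈ 54 oz

butter: 189 tbsp; shredded cheddar: 20 oz; red lentils: 54 oz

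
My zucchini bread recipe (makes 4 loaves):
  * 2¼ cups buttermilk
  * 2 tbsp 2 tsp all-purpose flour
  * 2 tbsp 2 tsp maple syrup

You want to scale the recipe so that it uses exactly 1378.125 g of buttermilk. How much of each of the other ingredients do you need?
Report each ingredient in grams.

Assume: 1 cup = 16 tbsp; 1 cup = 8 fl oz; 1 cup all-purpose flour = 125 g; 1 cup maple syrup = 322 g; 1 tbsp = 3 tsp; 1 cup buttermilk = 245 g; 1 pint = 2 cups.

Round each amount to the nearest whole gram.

all-purpose flour: 52 g; maple syrup: 134 g

The original recipe has 551.25 g of buttermilk, so the scaling factor is 1378.125 ÷ 551.25 = 5/2 = 2.5.
all-purpose flour: (2 tbsp + 2 tsp = 8/3 tbsp) × 5/2 ÷ 16 tbsp/cup × 125 g/cup ≈ 52 g
maple syrup: (2 tbsp + 2 tsp = 8/3 tbsp) × 5/2 ÷ 16 tbsp/cup × 322 g/cup ≈ 134 g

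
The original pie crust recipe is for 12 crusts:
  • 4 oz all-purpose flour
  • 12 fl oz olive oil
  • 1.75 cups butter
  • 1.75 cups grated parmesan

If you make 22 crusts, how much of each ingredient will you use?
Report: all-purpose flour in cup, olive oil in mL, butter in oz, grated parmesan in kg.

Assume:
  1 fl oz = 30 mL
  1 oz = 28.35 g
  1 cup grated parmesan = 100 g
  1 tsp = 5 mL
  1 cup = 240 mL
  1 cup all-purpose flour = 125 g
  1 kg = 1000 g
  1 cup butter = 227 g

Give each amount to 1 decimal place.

all-purpose flour: 1.7 cup; olive oil: 660.0 mL; butter: 25.7 oz; grated parmesan: 0.3 kg

Scaling factor: 22/12 = 11/6.
all-purpose flour: 4 oz × 11/6 × 28.35 g/oz ÷ 125 g/cup ≈ 1.7 cup
olive oil: 12 fl oz × 11/6 × 30 mL/fl oz = 660.0 mL
butter: 1.75 cup × 11/6 × 227 g/cup ÷ 28.35 g/oz ≈ 25.7 oz
grated parmesan: 1.75 cup × 11/6 × 100 g/cup ÷ 1000 g/kg ≈ 0.3 kg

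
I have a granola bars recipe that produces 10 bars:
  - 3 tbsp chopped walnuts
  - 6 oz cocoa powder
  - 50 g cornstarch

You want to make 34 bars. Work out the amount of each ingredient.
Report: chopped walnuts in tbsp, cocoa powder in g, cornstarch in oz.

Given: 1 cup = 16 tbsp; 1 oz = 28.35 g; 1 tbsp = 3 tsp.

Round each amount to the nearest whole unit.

chopped walnuts: 10 tbsp; cocoa powder: 578 g; cornstarch: 6 oz

Scaling factor: 34/10 = 17/5 = 3.4.
chopped walnuts: 3 tbsp × 17/5 ≈ 10 tbsp
cocoa powder: 6 oz × 17/5 × 28.35 g/oz ≈ 578 g
cornstarch: 50 g × 17/5 ÷ 28.35 g/oz ≈ 6 oz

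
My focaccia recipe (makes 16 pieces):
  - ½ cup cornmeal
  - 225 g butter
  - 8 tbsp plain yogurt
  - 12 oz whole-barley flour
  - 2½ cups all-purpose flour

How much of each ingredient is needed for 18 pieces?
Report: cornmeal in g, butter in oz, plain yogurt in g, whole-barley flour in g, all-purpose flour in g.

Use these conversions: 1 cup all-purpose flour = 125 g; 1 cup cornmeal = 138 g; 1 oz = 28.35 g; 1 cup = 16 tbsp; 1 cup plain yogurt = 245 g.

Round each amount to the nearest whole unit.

cornmeal: 78 g; butter: 9 oz; plain yogurt: 138 g; whole-barley flour: 383 g; all-purpose flour: 352 g

Scaling factor: 18/16 = 9/8 = 1.125.
cornmeal: 0.5 cup × 9/8 × 138 g/cup ≈ 78 g
butter: 225 g × 9/8 ÷ 28.35 g/oz ≈ 9 oz
plain yogurt: 8 tbsp × 9/8 ÷ 16 tbsp/cup × 245 g/cup ≈ 138 g
whole-barley flour: 12 oz × 9/8 × 28.35 g/oz ≈ 383 g
all-purpose flour: 2.5 cup × 9/8 × 125 g/cup ≈ 352 g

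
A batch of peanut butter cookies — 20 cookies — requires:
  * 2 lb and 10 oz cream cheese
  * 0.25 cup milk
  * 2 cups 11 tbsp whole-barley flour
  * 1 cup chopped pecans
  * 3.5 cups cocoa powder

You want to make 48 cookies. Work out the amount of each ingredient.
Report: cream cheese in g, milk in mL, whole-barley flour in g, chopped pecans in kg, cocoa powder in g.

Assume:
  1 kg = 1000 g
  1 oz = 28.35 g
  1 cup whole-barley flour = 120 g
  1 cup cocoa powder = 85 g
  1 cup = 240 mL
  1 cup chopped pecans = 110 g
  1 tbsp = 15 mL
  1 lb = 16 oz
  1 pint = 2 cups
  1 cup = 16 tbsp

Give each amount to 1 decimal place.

Scaling factor: 48/20 = 12/5 = 2.4.
cream cheese: (2 lb + 10 oz = 2.625 lb) × 12/5 × 16 oz/lb × 28.35 g/oz ≈ 2857.7 g
milk: 0.25 cup × 12/5 × 240 mL/cup = 144.0 mL
whole-barley flour: (2 cup + 11 tbsp = 2.6875 cup) × 12/5 × 120 g/cup = 774.0 g
chopped pecans: 1 cup × 12/5 × 110 g/cup ÷ 1000 g/kg ≈ 0.3 kg
cocoa powder: 3.5 cup × 12/5 × 85 g/cup = 714.0 g

cream cheese: 2857.7 g; milk: 144.0 mL; whole-barley flour: 774.0 g; chopped pecans: 0.3 kg; cocoa powder: 714.0 g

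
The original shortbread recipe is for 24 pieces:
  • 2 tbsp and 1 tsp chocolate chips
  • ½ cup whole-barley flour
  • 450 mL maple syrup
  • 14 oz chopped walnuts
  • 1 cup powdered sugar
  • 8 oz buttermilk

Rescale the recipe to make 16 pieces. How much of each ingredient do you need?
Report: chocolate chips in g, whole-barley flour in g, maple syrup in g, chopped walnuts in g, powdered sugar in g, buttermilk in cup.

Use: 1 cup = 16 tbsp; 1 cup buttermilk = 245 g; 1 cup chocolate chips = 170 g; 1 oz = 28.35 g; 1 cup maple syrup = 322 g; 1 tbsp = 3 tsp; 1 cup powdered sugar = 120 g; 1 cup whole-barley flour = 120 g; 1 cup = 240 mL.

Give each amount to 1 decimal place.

chocolate chips: 16.5 g; whole-barley flour: 40.0 g; maple syrup: 402.5 g; chopped walnuts: 264.6 g; powdered sugar: 80.0 g; buttermilk: 0.6 cup

Scaling factor: 16/24 = 2/3.
chocolate chips: (2 tbsp + 1 tsp = 7/3 tbsp) × 2/3 ÷ 16 tbsp/cup × 170 g/cup ≈ 16.5 g
whole-barley flour: 0.5 cup × 2/3 × 120 g/cup = 40.0 g
maple syrup: 450 mL × 2/3 ÷ 240 mL/cup × 322 g/cup = 402.5 g
chopped walnuts: 14 oz × 2/3 × 28.35 g/oz = 264.6 g
powdered sugar: 1 cup × 2/3 × 120 g/cup = 80.0 g
buttermilk: 8 oz × 2/3 × 28.35 g/oz ÷ 245 g/cup ≈ 0.6 cup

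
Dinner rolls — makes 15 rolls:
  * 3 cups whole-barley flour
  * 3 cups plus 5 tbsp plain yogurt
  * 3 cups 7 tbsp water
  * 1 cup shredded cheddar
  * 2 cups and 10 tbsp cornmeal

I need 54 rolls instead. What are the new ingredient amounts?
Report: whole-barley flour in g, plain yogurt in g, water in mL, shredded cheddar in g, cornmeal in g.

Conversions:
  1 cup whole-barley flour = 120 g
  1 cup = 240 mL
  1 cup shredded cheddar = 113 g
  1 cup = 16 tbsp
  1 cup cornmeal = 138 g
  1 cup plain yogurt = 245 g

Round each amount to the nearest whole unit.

Scaling factor: 54/15 = 18/5 = 3.6.
whole-barley flour: 3 cup × 18/5 × 120 g/cup = 1296 g
plain yogurt: (3 cup + 5 tbsp = 3.3125 cup) × 18/5 × 245 g/cup ≈ 2922 g
water: (3 cup + 7 tbsp = 3.4375 cup) × 18/5 × 240 mL/cup = 2970 mL
shredded cheddar: 1 cup × 18/5 × 113 g/cup ≈ 407 g
cornmeal: (2 cup + 10 tbsp = 2.625 cup) × 18/5 × 138 g/cup ≈ 1304 g

whole-barley flour: 1296 g; plain yogurt: 2922 g; water: 2970 mL; shredded cheddar: 407 g; cornmeal: 1304 g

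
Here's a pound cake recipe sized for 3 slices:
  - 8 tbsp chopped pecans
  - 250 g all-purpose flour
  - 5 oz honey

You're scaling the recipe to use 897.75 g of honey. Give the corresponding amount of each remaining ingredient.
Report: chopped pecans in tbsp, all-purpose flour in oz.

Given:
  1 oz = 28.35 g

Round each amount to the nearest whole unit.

The original recipe has 141.75 g of honey, so the scaling factor is 897.75 ÷ 141.75 = 19/3.
chopped pecans: 8 tbsp × 19/3 ≈ 51 tbsp
all-purpose flour: 250 g × 19/3 ÷ 28.35 g/oz ≈ 56 oz

chopped pecans: 51 tbsp; all-purpose flour: 56 oz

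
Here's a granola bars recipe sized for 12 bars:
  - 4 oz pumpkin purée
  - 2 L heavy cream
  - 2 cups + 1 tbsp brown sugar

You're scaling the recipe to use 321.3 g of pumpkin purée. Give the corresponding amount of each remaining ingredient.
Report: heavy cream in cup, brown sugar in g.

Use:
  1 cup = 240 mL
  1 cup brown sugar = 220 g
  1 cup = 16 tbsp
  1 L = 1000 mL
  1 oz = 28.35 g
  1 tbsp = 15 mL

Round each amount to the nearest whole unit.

heavy cream: 24 cup; brown sugar: 1286 g

The original recipe has 113.4 g of pumpkin purée, so the scaling factor is 321.3 ÷ 113.4 = 17/6.
heavy cream: 2 L × 17/6 × 1000 mL/L ÷ 240 mL/cup ≈ 24 cup
brown sugar: (2 cup + 1 tbsp = 2.0625 cup) × 17/6 × 220 g/cup ≈ 1286 g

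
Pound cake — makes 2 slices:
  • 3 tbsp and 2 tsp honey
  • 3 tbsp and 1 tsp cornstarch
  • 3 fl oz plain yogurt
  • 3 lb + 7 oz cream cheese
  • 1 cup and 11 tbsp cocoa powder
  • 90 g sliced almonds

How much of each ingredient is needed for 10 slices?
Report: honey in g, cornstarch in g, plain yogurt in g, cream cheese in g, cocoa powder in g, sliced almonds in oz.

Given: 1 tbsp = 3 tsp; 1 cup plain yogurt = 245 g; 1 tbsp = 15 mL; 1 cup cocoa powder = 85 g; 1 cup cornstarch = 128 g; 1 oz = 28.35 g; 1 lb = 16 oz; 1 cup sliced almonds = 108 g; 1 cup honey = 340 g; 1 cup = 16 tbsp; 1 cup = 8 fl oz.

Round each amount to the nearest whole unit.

honey: 390 g; cornstarch: 133 g; plain yogurt: 459 g; cream cheese: 7796 g; cocoa powder: 717 g; sliced almonds: 16 oz

Scaling factor: 10/2 = 5.
honey: (3 tbsp + 2 tsp = 11/3 tbsp) × 5 ÷ 16 tbsp/cup × 340 g/cup ≈ 390 g
cornstarch: (3 tbsp + 1 tsp = 10/3 tbsp) × 5 ÷ 16 tbsp/cup × 128 g/cup ≈ 133 g
plain yogurt: 3 fl oz × 5 ÷ 8 fl oz/cup × 245 g/cup ≈ 459 g
cream cheese: (3 lb + 7 oz = 3.4375 lb) × 5 × 16 oz/lb × 28.35 g/oz ≈ 7796 g
cocoa powder: (1 cup + 11 tbsp = 1.6875 cup) × 5 × 85 g/cup ≈ 717 g
sliced almonds: 90 g × 5 ÷ 28.35 g/oz ≈ 16 oz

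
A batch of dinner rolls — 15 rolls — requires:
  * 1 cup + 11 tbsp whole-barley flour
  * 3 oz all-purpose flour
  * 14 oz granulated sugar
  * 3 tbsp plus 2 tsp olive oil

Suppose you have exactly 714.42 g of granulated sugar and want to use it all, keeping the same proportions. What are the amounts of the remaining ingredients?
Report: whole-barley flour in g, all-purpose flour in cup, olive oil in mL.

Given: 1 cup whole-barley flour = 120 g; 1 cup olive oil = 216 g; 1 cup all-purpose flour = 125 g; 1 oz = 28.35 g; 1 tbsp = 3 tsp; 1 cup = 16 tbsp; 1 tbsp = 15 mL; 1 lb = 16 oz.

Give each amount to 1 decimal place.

The original recipe has 396.9 g of granulated sugar, so the scaling factor is 714.42 ÷ 396.9 = 9/5 = 1.8.
whole-barley flour: (1 cup + 11 tbsp = 1.6875 cup) × 9/5 × 120 g/cup = 364.5 g
all-purpose flour: 3 oz × 9/5 × 28.35 g/oz ÷ 125 g/cup ≈ 1.2 cup
olive oil: (3 tbsp + 2 tsp = 11/3 tbsp) × 9/5 × 15 mL/tbsp = 99.0 mL

whole-barley flour: 364.5 g; all-purpose flour: 1.2 cup; olive oil: 99.0 mL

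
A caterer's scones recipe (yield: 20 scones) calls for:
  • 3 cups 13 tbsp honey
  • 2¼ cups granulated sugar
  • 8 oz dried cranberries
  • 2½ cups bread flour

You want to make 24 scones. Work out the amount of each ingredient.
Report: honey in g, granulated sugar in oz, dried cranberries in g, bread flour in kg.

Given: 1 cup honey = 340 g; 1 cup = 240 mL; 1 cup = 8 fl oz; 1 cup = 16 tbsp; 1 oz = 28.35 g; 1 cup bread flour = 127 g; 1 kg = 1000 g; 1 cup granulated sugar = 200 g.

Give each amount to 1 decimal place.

Scaling factor: 24/20 = 6/5 = 1.2.
honey: (3 cup + 13 tbsp = 3.8125 cup) × 6/5 × 340 g/cup = 1555.5 g
granulated sugar: 2.25 cup × 6/5 × 200 g/cup ÷ 28.35 g/oz ≈ 19.0 oz
dried cranberries: 8 oz × 6/5 × 28.35 g/oz ≈ 272.2 g
bread flour: 2.5 cup × 6/5 × 127 g/cup ÷ 1000 g/kg ≈ 0.4 kg

honey: 1555.5 g; granulated sugar: 19.0 oz; dried cranberries: 272.2 g; bread flour: 0.4 kg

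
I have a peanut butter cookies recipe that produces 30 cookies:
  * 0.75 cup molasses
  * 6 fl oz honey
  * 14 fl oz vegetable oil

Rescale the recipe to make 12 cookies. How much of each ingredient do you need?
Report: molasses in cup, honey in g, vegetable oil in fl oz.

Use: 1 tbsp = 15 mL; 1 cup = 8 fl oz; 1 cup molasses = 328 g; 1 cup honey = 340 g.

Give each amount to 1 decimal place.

Scaling factor: 12/30 = 2/5 = 0.4.
molasses: 0.75 cup × 2/5 = 0.3 cup
honey: 6 fl oz × 2/5 ÷ 8 fl oz/cup × 340 g/cup = 102.0 g
vegetable oil: 14 fl oz × 2/5 = 5.6 fl oz

molasses: 0.3 cup; honey: 102.0 g; vegetable oil: 5.6 fl oz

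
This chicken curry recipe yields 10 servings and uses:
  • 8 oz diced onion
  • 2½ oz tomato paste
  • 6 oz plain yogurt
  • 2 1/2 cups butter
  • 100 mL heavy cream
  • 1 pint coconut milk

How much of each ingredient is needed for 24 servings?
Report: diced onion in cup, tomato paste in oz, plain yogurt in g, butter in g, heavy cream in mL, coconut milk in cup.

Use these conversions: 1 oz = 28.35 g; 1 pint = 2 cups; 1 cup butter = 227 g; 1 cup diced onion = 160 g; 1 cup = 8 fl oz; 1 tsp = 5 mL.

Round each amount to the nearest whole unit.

Scaling factor: 24/10 = 12/5 = 2.4.
diced onion: 8 oz × 12/5 × 28.35 g/oz ÷ 160 g/cup ≈ 3 cup
tomato paste: 2.5 oz × 12/5 = 6 oz
plain yogurt: 6 oz × 12/5 × 28.35 g/oz ≈ 408 g
butter: 2.5 cup × 12/5 × 227 g/cup = 1362 g
heavy cream: 100 mL × 12/5 = 240 mL
coconut milk: 1 pint × 12/5 × 2 cup/pint ≈ 5 cup

diced onion: 3 cup; tomato paste: 6 oz; plain yogurt: 408 g; butter: 1362 g; heavy cream: 240 mL; coconut milk: 5 cup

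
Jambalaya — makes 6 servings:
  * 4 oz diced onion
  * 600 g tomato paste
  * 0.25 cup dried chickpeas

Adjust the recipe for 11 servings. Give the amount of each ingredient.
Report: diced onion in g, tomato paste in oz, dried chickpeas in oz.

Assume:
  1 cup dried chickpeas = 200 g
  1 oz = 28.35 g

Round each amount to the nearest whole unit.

Scaling factor: 11/6.
diced onion: 4 oz × 11/6 × 28.35 g/oz ≈ 208 g
tomato paste: 600 g × 11/6 ÷ 28.35 g/oz ≈ 39 oz
dried chickpeas: 0.25 cup × 11/6 × 200 g/cup ÷ 28.35 g/oz ≈ 3 oz

diced onion: 208 g; tomato paste: 39 oz; dried chickpeas: 3 oz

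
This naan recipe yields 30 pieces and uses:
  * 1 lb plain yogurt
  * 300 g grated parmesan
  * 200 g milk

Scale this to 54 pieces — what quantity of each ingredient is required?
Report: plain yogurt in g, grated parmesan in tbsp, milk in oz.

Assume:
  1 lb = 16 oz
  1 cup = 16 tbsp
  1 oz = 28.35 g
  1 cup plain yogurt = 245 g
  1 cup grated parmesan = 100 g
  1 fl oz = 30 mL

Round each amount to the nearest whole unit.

plain yogurt: 816 g; grated parmesan: 86 tbsp; milk: 13 oz

Scaling factor: 54/30 = 9/5 = 1.8.
plain yogurt: 1 lb × 9/5 × 16 oz/lb × 28.35 g/oz ≈ 816 g
grated parmesan: 300 g × 9/5 ÷ 100 g/cup × 16 tbsp/cup ≈ 86 tbsp
milk: 200 g × 9/5 ÷ 28.35 g/oz ≈ 13 oz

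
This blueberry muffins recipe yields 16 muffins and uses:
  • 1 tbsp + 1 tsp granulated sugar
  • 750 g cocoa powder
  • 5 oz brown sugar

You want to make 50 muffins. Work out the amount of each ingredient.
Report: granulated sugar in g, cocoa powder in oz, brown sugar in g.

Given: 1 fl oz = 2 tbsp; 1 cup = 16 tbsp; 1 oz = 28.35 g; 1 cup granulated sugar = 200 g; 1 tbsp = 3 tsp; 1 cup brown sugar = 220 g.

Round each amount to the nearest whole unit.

granulated sugar: 52 g; cocoa powder: 83 oz; brown sugar: 443 g

Scaling factor: 50/16 = 25/8 = 3.125.
granulated sugar: (1 tbsp + 1 tsp = 4/3 tbsp) × 25/8 ÷ 16 tbsp/cup × 200 g/cup ≈ 52 g
cocoa powder: 750 g × 25/8 ÷ 28.35 g/oz ≈ 83 oz
brown sugar: 5 oz × 25/8 × 28.35 g/oz ≈ 443 g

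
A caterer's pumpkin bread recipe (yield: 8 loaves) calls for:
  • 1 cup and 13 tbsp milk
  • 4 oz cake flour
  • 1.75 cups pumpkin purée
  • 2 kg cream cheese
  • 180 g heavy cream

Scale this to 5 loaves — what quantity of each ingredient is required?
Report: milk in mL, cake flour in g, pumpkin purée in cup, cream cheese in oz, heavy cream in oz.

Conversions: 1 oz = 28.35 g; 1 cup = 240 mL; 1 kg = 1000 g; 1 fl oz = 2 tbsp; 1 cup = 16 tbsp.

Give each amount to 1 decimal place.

milk: 271.9 mL; cake flour: 70.9 g; pumpkin purée: 1.1 cup; cream cheese: 44.1 oz; heavy cream: 4.0 oz

Scaling factor: 5/8 = 0.625.
milk: (1 cup + 13 tbsp = 1.8125 cup) × 5/8 × 240 mL/cup ≈ 271.9 mL
cake flour: 4 oz × 5/8 × 28.35 g/oz ≈ 70.9 g
pumpkin purée: 1.75 cup × 5/8 ≈ 1.1 cup
cream cheese: 2 kg × 5/8 × 1000 g/kg ÷ 28.35 g/oz ≈ 44.1 oz
heavy cream: 180 g × 5/8 ÷ 28.35 g/oz ≈ 4.0 oz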